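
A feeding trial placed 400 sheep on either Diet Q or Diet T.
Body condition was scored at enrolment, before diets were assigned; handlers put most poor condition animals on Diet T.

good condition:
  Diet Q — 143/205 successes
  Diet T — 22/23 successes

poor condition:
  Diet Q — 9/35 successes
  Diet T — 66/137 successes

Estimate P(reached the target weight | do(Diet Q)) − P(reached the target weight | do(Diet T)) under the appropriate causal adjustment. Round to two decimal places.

-0.24

The stratified and pooled comparisons disagree (Diet T wins within each starting body condition; Diet Q wins overall), so the answer turns on the causal role of starting body condition.
Starting body condition is set before the diet has any effect — it is not caused by the diet — and it independently drives the outcome. That makes it a confounder, so the causal comparison is within starting body condition levels.
Adjusting over the population distribution of starting body condition: 0.570·(0.698−0.957) + 0.430·(0.257−0.482) = -0.244.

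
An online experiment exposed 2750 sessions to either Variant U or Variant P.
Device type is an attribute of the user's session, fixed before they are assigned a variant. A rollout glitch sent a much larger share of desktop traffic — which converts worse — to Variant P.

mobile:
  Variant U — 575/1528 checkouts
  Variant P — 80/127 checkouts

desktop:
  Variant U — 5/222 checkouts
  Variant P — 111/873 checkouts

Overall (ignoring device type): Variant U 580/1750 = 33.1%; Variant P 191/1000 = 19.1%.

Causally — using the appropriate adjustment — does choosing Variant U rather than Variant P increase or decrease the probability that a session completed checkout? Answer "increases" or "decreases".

decreases

Since device type is a pre-existing factor (not a product of the variant) and it affects the outcome on its own, it is a confounder. The stratified rates, not the pooled rate, identify the causal effect.
Within each level — mobile: 37.6% vs 63.0%; desktop: 2.3% vs 12.7% — Variant P is higher every time.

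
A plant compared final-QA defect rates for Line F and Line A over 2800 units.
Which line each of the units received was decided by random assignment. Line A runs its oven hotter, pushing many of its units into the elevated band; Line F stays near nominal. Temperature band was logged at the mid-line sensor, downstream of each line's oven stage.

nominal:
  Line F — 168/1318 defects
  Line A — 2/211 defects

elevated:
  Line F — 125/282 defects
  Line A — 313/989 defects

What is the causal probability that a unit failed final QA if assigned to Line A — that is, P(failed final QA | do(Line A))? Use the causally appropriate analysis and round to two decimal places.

0.26

In-process temperature band is recorded after the line and is itself shifted by it — it sits on the causal path from line to outcome. Conditioning on a mediator would strip out part of the effect we want; the pooled comparison gives the total causal effect.
So P(outcome | do(Line A)) is just the pooled rate for Line A: 315/1200 = 0.263.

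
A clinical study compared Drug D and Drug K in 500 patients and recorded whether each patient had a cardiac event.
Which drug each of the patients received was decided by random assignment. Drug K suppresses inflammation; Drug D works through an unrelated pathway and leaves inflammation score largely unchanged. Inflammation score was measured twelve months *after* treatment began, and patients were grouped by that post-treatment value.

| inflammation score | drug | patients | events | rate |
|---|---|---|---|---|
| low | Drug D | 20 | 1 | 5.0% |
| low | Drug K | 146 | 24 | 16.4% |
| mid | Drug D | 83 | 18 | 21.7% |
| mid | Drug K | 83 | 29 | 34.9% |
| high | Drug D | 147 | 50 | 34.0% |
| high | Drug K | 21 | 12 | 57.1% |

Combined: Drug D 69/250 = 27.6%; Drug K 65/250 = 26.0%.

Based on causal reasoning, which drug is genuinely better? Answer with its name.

Stratifying would compare drugs among patients the drugs themselves sorted into inflammation score groups — a form of selection on an intermediate. The unconditioned pooled rates give the total causal effect.
Pooled: Drug D 27.6% vs Drug K 26.0%; Drug K is lower overall.

Drug K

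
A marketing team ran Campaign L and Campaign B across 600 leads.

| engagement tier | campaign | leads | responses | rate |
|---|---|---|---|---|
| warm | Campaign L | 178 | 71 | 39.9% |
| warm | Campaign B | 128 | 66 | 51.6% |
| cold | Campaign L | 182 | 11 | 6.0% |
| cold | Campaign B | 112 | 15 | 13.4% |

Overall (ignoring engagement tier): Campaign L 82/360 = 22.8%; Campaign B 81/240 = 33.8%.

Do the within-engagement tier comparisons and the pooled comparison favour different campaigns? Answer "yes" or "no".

Within each engagement tier level (warm 39.9% vs 51.6%; cold 6.0% vs 13.4%), Campaign B has the higher rate every time. Pooled: 22.8% vs 33.8% — Campaign B has the higher rate overall. They agree.

no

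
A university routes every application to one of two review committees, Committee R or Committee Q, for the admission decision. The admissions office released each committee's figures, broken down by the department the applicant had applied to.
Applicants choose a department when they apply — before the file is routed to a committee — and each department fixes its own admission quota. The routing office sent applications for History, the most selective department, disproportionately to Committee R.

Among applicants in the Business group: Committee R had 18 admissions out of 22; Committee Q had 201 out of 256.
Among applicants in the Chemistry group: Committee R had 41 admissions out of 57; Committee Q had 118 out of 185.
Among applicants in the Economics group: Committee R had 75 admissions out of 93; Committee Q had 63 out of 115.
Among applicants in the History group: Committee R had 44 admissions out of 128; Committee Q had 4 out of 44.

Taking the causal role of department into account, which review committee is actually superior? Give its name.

Committee R

Since department is a pre-existing factor (not a product of the review committee) and it affects the outcome on its own, it is a confounder. The stratified rates, not the pooled rate, identify the causal effect.
Within each level — Business: 81.8% vs 78.5%; Chemistry: 71.9% vs 63.8%; Economics: 80.6% vs 54.8%; History: 34.4% vs 9.1% — Committee R is higher every time.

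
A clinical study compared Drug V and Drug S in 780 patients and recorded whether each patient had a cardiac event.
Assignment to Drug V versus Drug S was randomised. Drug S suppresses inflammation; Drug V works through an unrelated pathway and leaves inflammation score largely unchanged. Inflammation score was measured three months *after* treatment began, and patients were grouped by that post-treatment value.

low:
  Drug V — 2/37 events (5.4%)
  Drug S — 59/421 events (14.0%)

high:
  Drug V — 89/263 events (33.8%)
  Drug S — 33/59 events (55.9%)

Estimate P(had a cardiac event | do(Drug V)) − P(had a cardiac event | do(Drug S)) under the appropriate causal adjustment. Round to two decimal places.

+0.11

Within every inflammation score level Drug V has the lower rate, yet pooled Drug S does — Simpson's reversal.
Stratifying would compare drugs among patients the drugs themselves sorted into inflammation score groups — a form of selection on an intermediate. The unconditioned pooled rates give the total causal effect.
The causal difference is the pooled difference: 0.303 − 0.192 = +0.112.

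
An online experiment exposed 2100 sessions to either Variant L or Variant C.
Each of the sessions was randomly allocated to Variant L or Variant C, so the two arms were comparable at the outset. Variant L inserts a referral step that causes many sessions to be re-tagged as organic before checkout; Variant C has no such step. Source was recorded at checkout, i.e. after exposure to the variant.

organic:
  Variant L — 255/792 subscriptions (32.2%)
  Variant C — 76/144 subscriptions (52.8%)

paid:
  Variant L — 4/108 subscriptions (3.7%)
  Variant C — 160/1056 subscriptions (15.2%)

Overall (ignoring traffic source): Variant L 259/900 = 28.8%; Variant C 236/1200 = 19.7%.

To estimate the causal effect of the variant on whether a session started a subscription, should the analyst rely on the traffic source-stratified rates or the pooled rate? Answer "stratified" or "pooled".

Variant C is higher inside every traffic source stratum but Variant L is higher in aggregate. Whether to stratify depends on how traffic source relates to the variant.
Traffic source is recorded after the variant and is itself shifted by it — it sits on the causal path from variant to outcome. Conditioning on a mediator would strip out part of the effect we want; the pooled comparison gives the total causal effect.
Pooled: Variant L 28.8% vs Variant C 19.7%; Variant L is higher overall.

pooled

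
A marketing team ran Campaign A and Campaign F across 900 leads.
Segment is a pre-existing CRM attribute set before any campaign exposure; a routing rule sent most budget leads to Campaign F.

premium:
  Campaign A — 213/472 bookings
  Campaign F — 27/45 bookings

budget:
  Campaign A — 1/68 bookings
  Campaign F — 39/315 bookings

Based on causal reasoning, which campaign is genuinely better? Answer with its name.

The customer segment-specific comparison favours Campaign F throughout, but the pooled figures favour Campaign A. The question is whether to condition on customer segment.
The imbalance in customer segment arose from how leads were allocated, not from anything the campaign did; and customer segment independently affects the outcome. The pooled gap is confounded — condition on customer segment.
Within each level — premium: 45.1% vs 60.0%; budget: 1.5% vs 12.4% — Campaign F is higher every time.

Campaign F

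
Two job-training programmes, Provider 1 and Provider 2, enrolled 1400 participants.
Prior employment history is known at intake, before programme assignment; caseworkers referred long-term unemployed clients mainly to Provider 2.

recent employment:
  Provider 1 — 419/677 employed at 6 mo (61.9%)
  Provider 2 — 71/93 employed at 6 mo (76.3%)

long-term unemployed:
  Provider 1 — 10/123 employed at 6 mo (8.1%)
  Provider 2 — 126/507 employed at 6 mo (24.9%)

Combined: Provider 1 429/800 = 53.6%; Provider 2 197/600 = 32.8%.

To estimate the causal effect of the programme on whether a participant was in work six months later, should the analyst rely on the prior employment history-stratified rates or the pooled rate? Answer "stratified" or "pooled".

The stratified and pooled comparisons disagree (Provider 2 wins within each prior employment history; Provider 1 wins overall), so the answer turns on the causal role of prior employment history.
Here prior employment history is a common cause — it drives both which programme a case falls under and the outcome. The crude comparison mixes populations; the stratum-specific rates are the causally relevant ones.
Within each level — recent employment: 61.9% vs 76.3%; long-term unemployed: 8.1% vs 24.9% — Provider 2 is higher every time.

stratified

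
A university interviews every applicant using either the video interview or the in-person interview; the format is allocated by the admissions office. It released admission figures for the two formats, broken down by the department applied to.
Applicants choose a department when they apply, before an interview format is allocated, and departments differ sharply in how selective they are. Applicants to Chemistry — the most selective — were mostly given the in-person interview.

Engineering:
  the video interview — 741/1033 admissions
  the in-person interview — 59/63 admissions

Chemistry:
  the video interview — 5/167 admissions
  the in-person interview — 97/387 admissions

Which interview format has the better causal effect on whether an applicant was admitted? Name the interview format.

the in-person interview

the in-person interview is higher inside every department stratum but the video interview is higher in aggregate. Whether to stratify depends on how department relates to the interview format.
Nothing the interview format does changes department; the imbalance is an allocation artefact. With department also predicting the outcome, the pooled figure is confounded, and the within-stratum comparison is the causal one.
Within each level — Engineering: 71.7% vs 93.7%; Chemistry: 3.0% vs 25.1% — the in-person interview is higher every time.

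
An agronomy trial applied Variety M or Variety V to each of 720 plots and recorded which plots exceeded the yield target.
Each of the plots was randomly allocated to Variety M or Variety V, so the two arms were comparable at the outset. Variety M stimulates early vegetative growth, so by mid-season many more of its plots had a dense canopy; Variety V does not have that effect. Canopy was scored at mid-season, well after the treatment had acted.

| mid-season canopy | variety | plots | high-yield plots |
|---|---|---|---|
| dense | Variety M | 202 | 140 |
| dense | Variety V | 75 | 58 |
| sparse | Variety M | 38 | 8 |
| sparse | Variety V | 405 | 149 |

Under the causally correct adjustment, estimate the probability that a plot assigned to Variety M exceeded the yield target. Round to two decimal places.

Mid-season canopy here is a post-treatment variable shaped by the variety; conditioning on it would introduce bias rather than remove it. The overall comparison is the causal one.
So P(outcome | do(Variety M)) is just the pooled rate for Variety M: 148/240 = 0.617.

0.62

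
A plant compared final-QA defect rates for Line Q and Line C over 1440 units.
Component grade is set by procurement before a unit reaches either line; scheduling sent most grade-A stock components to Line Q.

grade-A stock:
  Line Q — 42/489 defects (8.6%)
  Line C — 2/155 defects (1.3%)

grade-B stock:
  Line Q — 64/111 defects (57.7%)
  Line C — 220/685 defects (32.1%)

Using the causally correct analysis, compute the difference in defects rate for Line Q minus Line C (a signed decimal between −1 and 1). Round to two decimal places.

+0.17

The component grade-specific comparison favours Line C throughout, but the pooled figures favour Line Q. The question is whether to condition on component grade.
Since component grade is a pre-existing factor (not a product of the line) and it affects the outcome on its own, it is a confounder. The stratified rates, not the pooled rate, identify the causal effect.
Adjusting over the population distribution of component grade: 0.447·(0.086−0.013) + 0.553·(0.577−0.321) = +0.174.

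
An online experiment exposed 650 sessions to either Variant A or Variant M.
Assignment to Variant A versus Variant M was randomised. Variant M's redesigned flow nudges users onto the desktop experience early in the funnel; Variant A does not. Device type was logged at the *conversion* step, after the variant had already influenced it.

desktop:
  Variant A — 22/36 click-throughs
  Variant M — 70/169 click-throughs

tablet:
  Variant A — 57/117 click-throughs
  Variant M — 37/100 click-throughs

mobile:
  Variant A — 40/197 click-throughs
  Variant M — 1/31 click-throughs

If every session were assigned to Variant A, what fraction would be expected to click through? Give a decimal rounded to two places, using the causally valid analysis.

0.34

Variant A is higher inside every device type stratum but Variant M is higher in aggregate. Whether to stratify depends on how device type relates to the variant.
Device type is recorded after the variant and is itself shifted by it — it sits on the causal path from variant to outcome. Conditioning on a mediator would strip out part of the effect we want; the pooled comparison gives the total causal effect.
So P(outcome | do(Variant A)) is just the pooled rate for Variant A: 119/350 = 0.340.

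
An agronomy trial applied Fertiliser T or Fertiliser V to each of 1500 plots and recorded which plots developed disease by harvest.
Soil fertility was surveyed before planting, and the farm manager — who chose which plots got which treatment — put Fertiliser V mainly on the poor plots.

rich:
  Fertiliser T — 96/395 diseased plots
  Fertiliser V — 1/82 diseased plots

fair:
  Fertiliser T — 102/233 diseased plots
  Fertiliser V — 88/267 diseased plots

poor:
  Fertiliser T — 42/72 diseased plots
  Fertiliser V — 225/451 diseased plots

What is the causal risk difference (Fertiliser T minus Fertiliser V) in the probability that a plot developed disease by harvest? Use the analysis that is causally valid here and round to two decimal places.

+0.14

The stratified and pooled comparisons disagree (Fertiliser V wins within each soil fertility; Fertiliser T wins overall), so the answer turns on the causal role of soil fertility.
Here soil fertility is a common cause — it drives both which fertiliser a case falls under and the outcome. The crude comparison mixes populations; the stratum-specific rates are the causally relevant ones.
Adjusting over the population distribution of soil fertility: 0.318·(0.243−0.012) + 0.333·(0.438−0.330) + 0.349·(0.583−0.499) = +0.139.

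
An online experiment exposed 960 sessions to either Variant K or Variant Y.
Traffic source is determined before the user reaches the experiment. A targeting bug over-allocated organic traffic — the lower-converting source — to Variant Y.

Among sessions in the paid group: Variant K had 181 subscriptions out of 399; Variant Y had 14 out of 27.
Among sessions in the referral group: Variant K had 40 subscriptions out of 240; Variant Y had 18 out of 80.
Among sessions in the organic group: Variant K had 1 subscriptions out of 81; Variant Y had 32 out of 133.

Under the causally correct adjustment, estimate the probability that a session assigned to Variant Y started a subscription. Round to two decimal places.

0.36

Within every traffic source level Variant Y has the higher rate, yet pooled Variant K does — Simpson's reversal.
The imbalance in traffic source arose from how sessions were allocated, not from anything the variant did; and traffic source independently affects the outcome. The pooled gap is confounded — condition on traffic source.
Standardising Variant Y to the population traffic source mix: 0.444·14/27 + 0.333·18/80 + 0.223·32/133 = 0.359.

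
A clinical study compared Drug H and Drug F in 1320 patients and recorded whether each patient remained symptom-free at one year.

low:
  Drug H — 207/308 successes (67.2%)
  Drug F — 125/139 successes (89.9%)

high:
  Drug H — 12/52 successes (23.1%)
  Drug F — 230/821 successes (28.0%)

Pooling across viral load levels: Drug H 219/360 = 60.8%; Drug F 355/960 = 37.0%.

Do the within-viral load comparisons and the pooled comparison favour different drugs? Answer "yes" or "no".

Within each viral load level (low 67.2% vs 89.9%; high 23.1% vs 28.0%), Drug F has the higher rate every time. Pooled: 60.8% vs 37.0% — Drug H has the higher rate overall. The two comparisons disagree.

yes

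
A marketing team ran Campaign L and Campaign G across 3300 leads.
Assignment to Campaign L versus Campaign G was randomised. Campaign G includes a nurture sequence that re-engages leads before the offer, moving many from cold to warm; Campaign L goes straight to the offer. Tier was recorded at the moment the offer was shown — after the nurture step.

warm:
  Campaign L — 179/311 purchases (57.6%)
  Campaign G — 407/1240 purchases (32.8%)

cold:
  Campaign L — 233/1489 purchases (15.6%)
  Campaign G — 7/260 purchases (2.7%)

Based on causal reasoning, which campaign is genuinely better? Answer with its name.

Engagement tier here is a post-treatment variable shaped by the campaign; conditioning on it would introduce bias rather than remove it. The overall comparison is the causal one.
Pooled: Campaign L 22.9% vs Campaign G 27.6%; Campaign G is higher overall.

Campaign G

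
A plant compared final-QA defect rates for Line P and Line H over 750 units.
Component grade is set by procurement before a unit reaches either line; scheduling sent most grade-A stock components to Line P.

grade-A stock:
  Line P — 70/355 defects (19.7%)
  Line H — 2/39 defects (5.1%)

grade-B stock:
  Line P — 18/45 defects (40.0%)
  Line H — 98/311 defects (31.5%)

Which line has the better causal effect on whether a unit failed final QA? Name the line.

Line H

Here component grade is a common cause — it drives both which line a case falls under and the outcome. The crude comparison mixes populations; the stratum-specific rates are the causally relevant ones.
Within each level — grade-A stock: 19.7% vs 5.1%; grade-B stock: 40.0% vs 31.5% — Line H is lower every time.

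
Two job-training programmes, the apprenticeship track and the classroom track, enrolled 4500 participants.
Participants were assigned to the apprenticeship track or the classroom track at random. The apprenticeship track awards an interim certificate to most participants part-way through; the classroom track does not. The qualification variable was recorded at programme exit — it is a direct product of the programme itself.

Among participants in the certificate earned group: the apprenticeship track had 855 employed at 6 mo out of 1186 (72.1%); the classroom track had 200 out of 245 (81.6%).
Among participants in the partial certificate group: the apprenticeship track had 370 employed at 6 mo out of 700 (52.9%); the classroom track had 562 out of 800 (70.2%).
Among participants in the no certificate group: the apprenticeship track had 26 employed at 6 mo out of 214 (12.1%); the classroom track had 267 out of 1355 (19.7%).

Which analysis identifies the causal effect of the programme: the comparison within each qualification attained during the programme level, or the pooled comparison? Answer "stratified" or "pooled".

Within every qualification attained during the programme level the classroom track has the higher rate, yet pooled the apprenticeship track does — Simpson's reversal.
Because the programme influences qualification attained during the programme, qualification attained during the programme is a post-treatment mediator, not a confounder. Stratifying on it would bias the estimate; the causal effect is the crude pooled difference.
Pooled: the apprenticeship track 59.6% vs the classroom track 42.9%; the apprenticeship track is higher overall.

pooled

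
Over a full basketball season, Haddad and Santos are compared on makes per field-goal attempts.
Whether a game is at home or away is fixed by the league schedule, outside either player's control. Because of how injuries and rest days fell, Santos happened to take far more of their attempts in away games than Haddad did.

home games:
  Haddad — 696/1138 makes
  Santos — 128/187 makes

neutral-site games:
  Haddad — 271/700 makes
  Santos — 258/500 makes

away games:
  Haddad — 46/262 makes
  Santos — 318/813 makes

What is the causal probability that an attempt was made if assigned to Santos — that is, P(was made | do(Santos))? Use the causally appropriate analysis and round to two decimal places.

0.54

Game venue is set before the player has any effect — it is not caused by the player — and it independently drives the outcome. That makes it a confounder, so the causal comparison is within game venue levels.
Standardising Santos to the population game venue mix: 0.368·128/187 + 0.333·258/500 + 0.299·318/813 = 0.541.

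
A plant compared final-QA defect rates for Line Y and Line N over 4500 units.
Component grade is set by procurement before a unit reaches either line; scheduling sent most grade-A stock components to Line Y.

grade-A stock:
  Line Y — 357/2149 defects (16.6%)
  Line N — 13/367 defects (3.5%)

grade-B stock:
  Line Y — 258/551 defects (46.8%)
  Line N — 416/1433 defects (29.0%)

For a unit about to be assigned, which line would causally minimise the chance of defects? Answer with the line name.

Line N

Component grade satisfies the back-door criterion: it is not a descendant of the line, and it blocks the spurious path from line to outcome. Adjusting for it (i.e., using the within-component grade rates) gives the causal effect.
Within each level — grade-A stock: 16.6% vs 3.5%; grade-B stock: 46.8% vs 29.0% — Line N is lower every time.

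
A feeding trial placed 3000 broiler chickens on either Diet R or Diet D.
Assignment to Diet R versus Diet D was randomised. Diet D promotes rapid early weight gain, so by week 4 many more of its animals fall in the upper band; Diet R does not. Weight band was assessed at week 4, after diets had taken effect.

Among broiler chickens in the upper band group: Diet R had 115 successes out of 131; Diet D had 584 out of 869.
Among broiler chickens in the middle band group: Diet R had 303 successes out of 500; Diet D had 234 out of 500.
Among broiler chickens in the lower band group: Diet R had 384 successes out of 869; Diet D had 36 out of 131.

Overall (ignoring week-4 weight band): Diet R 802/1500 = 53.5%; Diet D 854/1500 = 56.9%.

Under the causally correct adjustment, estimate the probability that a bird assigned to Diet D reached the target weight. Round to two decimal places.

Diet R is higher inside every week-4 weight band stratum but Diet D is higher in aggregate. Whether to stratify depends on how week-4 weight band relates to the diet.
Stratifying would compare diets among broiler chickens the diets themselves sorted into week-4 weight band groups — a form of selection on an intermediate. The unconditioned pooled rates give the total causal effect.
So P(outcome | do(Diet D)) is just the pooled rate for Diet D: 854/1500 = 0.569.

0.57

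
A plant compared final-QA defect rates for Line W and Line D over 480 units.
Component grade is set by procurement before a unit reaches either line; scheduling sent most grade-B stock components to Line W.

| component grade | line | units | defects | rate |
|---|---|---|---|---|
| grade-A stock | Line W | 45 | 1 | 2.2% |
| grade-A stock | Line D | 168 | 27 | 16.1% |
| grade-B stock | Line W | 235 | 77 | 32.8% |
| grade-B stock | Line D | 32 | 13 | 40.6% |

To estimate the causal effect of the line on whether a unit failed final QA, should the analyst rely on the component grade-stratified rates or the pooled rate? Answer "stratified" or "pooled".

stratified

Since component grade is a pre-existing factor (not a product of the line) and it affects the outcome on its own, it is a confounder. The stratified rates, not the pooled rate, identify the causal effect.
Within each level — grade-A stock: 2.2% vs 16.1%; grade-B stock: 32.8% vs 40.6% — Line W is lower every time.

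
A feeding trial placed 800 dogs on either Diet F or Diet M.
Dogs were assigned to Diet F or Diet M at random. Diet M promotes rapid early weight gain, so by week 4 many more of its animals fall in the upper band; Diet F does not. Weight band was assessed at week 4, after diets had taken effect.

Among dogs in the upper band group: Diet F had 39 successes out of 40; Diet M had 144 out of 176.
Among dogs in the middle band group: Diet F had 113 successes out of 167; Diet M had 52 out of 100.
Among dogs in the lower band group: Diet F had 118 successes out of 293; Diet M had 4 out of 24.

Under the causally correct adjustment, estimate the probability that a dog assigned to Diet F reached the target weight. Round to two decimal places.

0.54

The distribution of week-4 weight band is itself part of what the diet does — it is an intermediate outcome. Holding it fixed would remove that part of the effect; the total effect is the pooled difference.
So P(outcome | do(Diet F)) is just the pooled rate for Diet F: 270/500 = 0.540.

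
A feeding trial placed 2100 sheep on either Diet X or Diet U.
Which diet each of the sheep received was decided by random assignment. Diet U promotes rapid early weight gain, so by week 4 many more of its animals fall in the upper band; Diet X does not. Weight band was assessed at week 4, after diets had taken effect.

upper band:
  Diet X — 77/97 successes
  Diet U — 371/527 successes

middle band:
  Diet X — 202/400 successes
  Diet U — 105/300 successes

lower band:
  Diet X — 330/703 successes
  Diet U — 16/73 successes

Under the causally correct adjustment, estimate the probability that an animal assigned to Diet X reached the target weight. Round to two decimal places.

Within every week-4 weight band level Diet X has the higher rate, yet pooled Diet U does — Simpson's reversal.
Stratifying would compare diets among sheep the diets themselves sorted into week-4 weight band groups — a form of selection on an intermediate. The unconditioned pooled rates give the total causal effect.
So P(outcome | do(Diet X)) is just the pooled rate for Diet X: 609/1200 = 0.507.

0.51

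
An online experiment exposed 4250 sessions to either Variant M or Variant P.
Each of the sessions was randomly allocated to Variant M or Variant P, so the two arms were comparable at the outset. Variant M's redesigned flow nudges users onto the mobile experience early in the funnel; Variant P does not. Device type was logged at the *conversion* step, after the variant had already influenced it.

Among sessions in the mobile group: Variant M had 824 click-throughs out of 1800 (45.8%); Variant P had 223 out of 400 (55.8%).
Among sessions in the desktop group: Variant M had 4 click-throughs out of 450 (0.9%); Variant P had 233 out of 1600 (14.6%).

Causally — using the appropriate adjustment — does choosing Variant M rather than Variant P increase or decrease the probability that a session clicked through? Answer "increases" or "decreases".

increases

The device type-specific comparison favours Variant P throughout, but the pooled figures favour Variant M. The question is whether to condition on device type.
Device type lies on the pathway variant → device type → outcome, so adjusting for it blocks the indirect effect. For the total causal effect of variant, use the unadjusted pooled rates.
Pooled: Variant M 36.8% vs Variant P 22.8%; Variant M is higher overall.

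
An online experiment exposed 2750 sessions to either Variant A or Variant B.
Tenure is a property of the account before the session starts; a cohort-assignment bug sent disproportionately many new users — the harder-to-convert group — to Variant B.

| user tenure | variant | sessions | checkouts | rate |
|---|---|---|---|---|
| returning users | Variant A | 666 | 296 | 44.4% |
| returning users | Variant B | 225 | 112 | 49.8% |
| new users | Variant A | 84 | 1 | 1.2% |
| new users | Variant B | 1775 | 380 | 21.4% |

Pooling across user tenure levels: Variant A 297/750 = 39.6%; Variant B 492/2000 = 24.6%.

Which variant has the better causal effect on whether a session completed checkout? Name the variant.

Nothing the variant does changes user tenure; the imbalance is an allocation artefact. With user tenure also predicting the outcome, the pooled figure is confounded, and the within-stratum comparison is the causal one.
Within each level — returning users: 44.4% vs 49.8%; new users: 1.2% vs 21.4% — Variant B is higher every time.

Variant B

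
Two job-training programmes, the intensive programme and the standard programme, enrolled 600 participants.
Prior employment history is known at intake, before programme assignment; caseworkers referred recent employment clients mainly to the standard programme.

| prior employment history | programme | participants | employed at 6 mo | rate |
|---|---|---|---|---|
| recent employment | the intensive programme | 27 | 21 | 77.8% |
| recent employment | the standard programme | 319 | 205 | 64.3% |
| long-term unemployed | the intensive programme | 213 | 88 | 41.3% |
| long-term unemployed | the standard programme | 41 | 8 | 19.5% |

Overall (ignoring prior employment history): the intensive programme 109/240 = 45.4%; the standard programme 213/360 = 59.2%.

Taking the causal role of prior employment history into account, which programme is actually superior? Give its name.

the intensive programme

The stratified and pooled comparisons disagree (the intensive programme wins within each prior employment history; the standard programme wins overall), so the answer turns on the causal role of prior employment history.
Nothing the programme does changes prior employment history; the imbalance is an allocation artefact. With prior employment history also predicting the outcome, the pooled figure is confounded, and the within-stratum comparison is the causal one.
Within each level — recent employment: 77.8% vs 64.3%; long-term unemployed: 41.3% vs 19.5% — the intensive programme is higher every time.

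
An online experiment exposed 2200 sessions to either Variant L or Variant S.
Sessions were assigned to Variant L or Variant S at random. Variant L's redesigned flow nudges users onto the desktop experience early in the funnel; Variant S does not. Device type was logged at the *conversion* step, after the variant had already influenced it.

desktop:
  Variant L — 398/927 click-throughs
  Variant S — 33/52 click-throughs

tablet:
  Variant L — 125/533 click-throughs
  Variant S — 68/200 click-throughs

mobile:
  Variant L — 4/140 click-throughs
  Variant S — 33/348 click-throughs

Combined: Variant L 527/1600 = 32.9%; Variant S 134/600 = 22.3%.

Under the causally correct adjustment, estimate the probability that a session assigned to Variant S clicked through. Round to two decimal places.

Stratifying would compare variants among sessions the variants themselves sorted into device type groups — a form of selection on an intermediate. The unconditioned pooled rates give the total causal effect.
So P(outcome | do(Variant S)) is just the pooled rate for Variant S: 134/600 = 0.223.

0.22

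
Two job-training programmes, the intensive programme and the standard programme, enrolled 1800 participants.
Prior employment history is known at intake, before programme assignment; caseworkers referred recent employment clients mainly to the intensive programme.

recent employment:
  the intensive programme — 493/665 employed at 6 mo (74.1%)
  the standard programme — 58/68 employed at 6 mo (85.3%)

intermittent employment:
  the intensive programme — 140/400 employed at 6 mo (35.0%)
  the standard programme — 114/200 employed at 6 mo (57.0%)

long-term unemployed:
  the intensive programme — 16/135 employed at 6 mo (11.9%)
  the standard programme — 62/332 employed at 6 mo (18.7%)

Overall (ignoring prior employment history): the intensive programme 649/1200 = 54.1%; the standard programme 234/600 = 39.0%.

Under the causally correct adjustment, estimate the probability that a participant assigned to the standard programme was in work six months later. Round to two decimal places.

Prior employment history satisfies the back-door criterion: it is not a descendant of the programme, and it blocks the spurious path from programme to outcome. Adjusting for it (i.e., using the within-prior employment history rates) gives the causal effect.
Standardising the standard programme to the population prior employment history mix: 0.407·58/68 + 0.333·114/200 + 0.259·62/332 = 0.586.

0.59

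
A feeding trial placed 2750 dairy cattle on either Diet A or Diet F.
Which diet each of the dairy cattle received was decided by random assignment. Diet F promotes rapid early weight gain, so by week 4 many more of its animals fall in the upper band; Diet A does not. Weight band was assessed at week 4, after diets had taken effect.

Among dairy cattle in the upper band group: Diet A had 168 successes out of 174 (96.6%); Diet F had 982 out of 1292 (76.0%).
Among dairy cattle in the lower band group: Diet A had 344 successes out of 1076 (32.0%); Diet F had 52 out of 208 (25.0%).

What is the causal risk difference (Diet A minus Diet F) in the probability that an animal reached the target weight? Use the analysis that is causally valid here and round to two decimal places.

-0.28

Within every week-4 weight band level Diet A has the higher rate, yet pooled Diet F does — Simpson's reversal.
Week-4 weight band here is a post-treatment variable shaped by the diet; conditioning on it would introduce bias rather than remove it. The overall comparison is the causal one.
The causal difference is the pooled difference: 0.410 − 0.689 = -0.280.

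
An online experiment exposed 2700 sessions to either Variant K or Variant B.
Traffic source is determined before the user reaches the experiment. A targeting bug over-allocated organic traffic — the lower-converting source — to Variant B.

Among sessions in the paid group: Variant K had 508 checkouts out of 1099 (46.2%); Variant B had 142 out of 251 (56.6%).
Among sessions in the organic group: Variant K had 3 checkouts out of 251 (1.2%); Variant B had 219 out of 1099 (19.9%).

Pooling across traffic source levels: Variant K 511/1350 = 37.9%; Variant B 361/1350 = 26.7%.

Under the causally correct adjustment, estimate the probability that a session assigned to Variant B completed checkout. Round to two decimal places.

0.38

Here traffic source is a common cause — it drives both which variant a case falls under and the outcome. The crude comparison mixes populations; the stratum-specific rates are the causally relevant ones.
Standardising Variant B to the population traffic source mix: 0.500·142/251 + 0.500·219/1099 = 0.383.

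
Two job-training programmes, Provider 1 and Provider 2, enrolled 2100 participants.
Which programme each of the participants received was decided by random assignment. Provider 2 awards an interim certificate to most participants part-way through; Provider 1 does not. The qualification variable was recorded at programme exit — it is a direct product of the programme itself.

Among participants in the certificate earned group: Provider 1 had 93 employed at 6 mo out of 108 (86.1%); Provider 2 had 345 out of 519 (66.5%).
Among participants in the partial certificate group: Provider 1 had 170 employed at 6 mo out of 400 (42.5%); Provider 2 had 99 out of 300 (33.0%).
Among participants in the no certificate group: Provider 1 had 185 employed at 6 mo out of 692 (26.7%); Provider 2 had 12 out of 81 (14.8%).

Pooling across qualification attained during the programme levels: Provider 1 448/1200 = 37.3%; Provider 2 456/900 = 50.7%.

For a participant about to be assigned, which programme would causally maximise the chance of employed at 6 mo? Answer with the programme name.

Within every qualification attained during the programme level Provider 1 has the higher rate, yet pooled Provider 2 does — Simpson's reversal.
Because the programme influences qualification attained during the programme, qualification attained during the programme is a post-treatment mediator, not a confounder. Stratifying on it would bias the estimate; the causal effect is the crude pooled difference.
Pooled: Provider 1 37.3% vs Provider 2 50.7%; Provider 2 is higher overall.

Provider 2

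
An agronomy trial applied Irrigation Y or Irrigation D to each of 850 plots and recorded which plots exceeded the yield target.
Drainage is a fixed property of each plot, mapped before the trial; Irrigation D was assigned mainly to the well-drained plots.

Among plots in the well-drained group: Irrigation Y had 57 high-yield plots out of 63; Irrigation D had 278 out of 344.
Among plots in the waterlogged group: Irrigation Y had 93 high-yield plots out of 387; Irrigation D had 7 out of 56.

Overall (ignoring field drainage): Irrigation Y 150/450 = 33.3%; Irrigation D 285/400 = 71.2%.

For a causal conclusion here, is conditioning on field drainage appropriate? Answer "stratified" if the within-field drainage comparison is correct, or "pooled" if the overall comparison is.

Within every field drainage level Irrigation Y has the higher rate, yet pooled Irrigation D does — Simpson's reversal.
Since field drainage is a pre-existing factor (not a product of the irrigation) and it affects the outcome on its own, it is a confounder. The stratified rates, not the pooled rate, identify the causal effect.
Within each level — well-drained: 90.5% vs 80.8%; waterlogged: 24.0% vs 12.5% — Irrigation Y is higher every time.

stratified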